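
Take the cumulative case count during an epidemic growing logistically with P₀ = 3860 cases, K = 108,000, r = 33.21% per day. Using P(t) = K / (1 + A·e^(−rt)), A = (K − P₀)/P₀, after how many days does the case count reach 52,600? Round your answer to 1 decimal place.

A = (108000 − 3860)/3860 = 26.97927
52600 = 108000/(1 + 26.97927·e^(−0.3321t)) → 1 + 26.97927·e^(−0.3321t) = 2.05323
e^(−0.3321t) = 0.039039 → t = ln(25.6157)/0.3321 = 3.24321/0.3321

t ≈ 9.8 days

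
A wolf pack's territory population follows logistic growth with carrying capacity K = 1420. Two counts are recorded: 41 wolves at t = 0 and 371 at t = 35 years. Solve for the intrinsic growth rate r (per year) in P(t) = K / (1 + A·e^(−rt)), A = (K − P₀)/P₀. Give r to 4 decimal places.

A = (1420 − 41)/41 = 33.63415
371 = 1420/(1 + 33.63415·e^(−r·35)) → e^(−35r) = (3.82749 − 1)/33.63415 = 0.084066
r = −ln(0.084066)/35 = 2.47615/35

r ≈ 0.0707 per year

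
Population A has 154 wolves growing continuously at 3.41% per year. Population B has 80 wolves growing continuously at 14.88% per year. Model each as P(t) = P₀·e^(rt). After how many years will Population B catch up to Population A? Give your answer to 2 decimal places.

t ≈ 5.71 years

154·e^(0.0341t) = 80·e^(0.1488t)
154/80 = e^((0.1488 − 0.0341)t) → ln(1.925) = 0.1147·t
t = 0.65493 / 0.1147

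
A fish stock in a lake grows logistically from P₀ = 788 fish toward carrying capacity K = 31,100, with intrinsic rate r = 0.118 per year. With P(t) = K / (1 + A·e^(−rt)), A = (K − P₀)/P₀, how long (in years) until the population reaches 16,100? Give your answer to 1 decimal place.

A = (31100 − 788)/788 = 38.46701
16100 = 31100/(1 + 38.46701·e^(−0.118t)) → 1 + 38.46701·e^(−0.118t) = 1.93168
e^(−0.118t) = 0.02422 → t = ln(41.28792)/0.118 = 3.72057/0.118

t ≈ 31.5 years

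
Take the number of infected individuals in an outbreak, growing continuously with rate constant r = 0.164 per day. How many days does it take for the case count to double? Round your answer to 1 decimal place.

doubling time ≈ 4.2 days

doubling time = ln(2) / |r| = 0.69315 / 0.164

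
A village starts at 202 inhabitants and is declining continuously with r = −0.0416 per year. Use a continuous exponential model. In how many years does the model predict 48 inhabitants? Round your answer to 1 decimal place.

t ≈ 34.5 years

48 = 202 · e^(-0.0416·t)
t = ln(48/202) / -0.0416 = ln(0.23762) / -0.0416 = -1.43707 / -0.0416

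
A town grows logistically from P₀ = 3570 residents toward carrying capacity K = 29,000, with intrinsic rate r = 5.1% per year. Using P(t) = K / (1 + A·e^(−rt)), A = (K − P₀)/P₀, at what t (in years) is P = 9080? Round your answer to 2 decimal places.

A = (29000 − 3570)/3570 = 7.12325
9080 = 29000/(1 + 7.12325·e^(−0.051t)) → 1 + 7.12325·e^(−0.051t) = 3.19383
e^(−0.051t) = 0.307982 → t = ln(3.24694)/0.051 = 1.17771/0.051

t ≈ 23.09 years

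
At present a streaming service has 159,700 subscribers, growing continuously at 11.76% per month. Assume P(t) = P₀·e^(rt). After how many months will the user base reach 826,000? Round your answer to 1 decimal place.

t ≈ 14.0 months

826000 = 159700 · e^(0.1176·t)
t = ln(826000/159700) / 0.1176 = ln(5.1722) / 0.1176 = 1.6433 / 0.1176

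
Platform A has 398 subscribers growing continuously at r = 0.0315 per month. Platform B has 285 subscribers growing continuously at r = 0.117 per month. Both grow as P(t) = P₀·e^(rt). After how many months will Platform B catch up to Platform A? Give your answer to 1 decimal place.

398·e^(0.0315t) = 285·e^(0.117t)
398/285 = e^((0.117 − 0.0315)t) → ln(1.39649) = 0.0855·t
t = 0.33396 / 0.0855

t ≈ 3.9 months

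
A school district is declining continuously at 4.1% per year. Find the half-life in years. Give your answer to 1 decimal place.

half-life = ln(2) / |r| = 0.69315 / 0.041

half-life ≈ 16.9 years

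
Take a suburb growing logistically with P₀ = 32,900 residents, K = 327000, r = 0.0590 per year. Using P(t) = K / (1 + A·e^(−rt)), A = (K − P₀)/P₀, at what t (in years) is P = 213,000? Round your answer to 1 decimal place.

A = (327000 − 32900)/32900 = 8.93921
213000 = 327000/(1 + 8.93921·e^(−0.059t)) → 1 + 8.93921·e^(−0.059t) = 1.53521
e^(−0.059t) = 0.059872 → t = ln(16.70221)/0.059 = 2.81554/0.059

t ≈ 47.7 years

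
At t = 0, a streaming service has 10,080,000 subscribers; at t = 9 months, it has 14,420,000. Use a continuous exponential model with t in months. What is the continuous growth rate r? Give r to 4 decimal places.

14420000 = 10080000 · e^(r·9)
e^(9r) = 14420000/10080000 = 1.43056
r = ln(1.43056) / 9 = 0.35806 / 9

r ≈ 0.0398 per month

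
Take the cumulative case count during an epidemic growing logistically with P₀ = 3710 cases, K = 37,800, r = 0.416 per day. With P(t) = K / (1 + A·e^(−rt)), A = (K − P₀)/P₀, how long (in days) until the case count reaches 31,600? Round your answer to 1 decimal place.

A = (37800 − 3710)/3710 = 9.18868
31600 = 37800/(1 + 9.18868·e^(−0.416t)) → 1 + 9.18868·e^(−0.416t) = 1.1962
e^(−0.416t) = 0.021353 → t = ln(46.83262)/0.416 = 3.84658/0.416

t ≈ 9.2 days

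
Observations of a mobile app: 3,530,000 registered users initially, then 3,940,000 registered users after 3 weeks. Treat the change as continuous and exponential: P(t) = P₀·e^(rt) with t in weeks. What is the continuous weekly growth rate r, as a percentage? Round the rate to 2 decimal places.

r ≈ 3.66% per week

3940000 = 3530000 · e^(r·3)
e^(3r) = 3940000/3530000 = 1.11615
r = ln(1.11615) / 3 = 0.10988 / 3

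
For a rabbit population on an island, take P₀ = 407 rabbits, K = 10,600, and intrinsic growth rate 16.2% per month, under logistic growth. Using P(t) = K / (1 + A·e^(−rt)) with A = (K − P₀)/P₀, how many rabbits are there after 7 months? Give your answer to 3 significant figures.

A = (10600 − 407)/407 = 25.04423
P(7) = 10600 / (1 + 25.04423·e^(−0.162·7)) = 10600 / (1 + 25.04423·0.321744)
= 10600 / 9.05782 ≈ 1170.26

≈ 1,170 rabbits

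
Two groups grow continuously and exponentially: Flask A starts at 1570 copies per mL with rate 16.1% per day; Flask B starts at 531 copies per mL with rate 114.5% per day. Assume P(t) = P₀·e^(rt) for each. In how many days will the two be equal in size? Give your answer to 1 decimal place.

1570·e^(0.161t) = 531·e^(1.145t)
1570/531 = e^((1.145 − 0.161)t) → ln(2.95669) = 0.984·t
t = 1.08407 / 0.984

t ≈ 1.1 days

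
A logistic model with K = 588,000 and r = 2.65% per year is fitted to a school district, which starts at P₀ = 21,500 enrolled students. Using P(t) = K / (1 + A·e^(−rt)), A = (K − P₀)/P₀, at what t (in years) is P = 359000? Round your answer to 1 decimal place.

A = (588000 − 21500)/21500 = 26.34884
359000 = 588000/(1 + 26.34884·e^(−0.0265t)) → 1 + 26.34884·e^(−0.0265t) = 1.63788
e^(−0.0265t) = 0.024209 → t = ln(41.30669)/0.0265 = 3.72102/0.0265

t ≈ 140.4 years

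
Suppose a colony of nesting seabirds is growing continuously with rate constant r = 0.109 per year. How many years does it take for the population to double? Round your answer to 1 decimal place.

doubling time = ln(2) / |r| = 0.69315 / 0.109

doubling time ≈ 6.4 years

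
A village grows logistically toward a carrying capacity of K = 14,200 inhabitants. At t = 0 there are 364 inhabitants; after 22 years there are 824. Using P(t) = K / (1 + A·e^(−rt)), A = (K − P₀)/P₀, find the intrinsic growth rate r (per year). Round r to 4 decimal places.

A = (14200 − 364)/364 = 38.01099
824 = 14200/(1 + 38.01099·e^(−r·22)) → e^(−22r) = (17.23301 − 1)/38.01099 = 0.427061
r = −ln(0.427061)/22 = 0.85083/22

r ≈ 0.0387 per year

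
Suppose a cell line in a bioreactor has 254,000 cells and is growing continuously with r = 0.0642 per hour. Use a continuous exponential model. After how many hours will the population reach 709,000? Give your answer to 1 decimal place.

709000 = 254000 · e^(0.0642·t)
t = ln(709000/254000) / 0.0642 = ln(2.79134) / 0.0642 = 1.02652 / 0.0642

t ≈ 16.0 hours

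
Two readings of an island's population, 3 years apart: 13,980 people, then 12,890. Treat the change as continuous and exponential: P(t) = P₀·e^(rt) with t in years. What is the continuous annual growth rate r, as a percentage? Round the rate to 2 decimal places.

12890 = 13980 · e^(r·3)
e^(3r) = 12890/13980 = 0.92203
r = ln(0.92203) / 3 = -0.08118 / 3

r ≈ -2.71% per year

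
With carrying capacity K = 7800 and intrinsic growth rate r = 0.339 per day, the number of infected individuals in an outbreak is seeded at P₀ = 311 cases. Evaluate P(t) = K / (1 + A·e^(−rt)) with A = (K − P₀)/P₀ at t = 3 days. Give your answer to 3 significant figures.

≈ 803 cases

A = (7800 − 311)/311 = 24.08039
P(3) = 7800 / (1 + 24.08039·e^(−0.339·3)) = 7800 / (1 + 24.08039·0.361678)
= 7800 / 9.70935 ≈ 803.35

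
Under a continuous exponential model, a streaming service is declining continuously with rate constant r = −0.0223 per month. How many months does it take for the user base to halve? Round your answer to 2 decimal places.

half-life = ln(2) / |r| = 0.69315 / 0.0223

half-life ≈ 31.08 months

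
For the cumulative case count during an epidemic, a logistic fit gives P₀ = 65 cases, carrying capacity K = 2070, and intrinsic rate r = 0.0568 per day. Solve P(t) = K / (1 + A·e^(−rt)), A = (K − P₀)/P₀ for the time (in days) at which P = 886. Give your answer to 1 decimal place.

t ≈ 55.3 days

A = (2070 − 65)/65 = 30.84615
886 = 2070/(1 + 30.84615·e^(−0.0568t)) → 1 + 30.84615·e^(−0.0568t) = 2.33634
e^(−0.0568t) = 0.043323 → t = ln(23.08251)/0.0568 = 3.13908/0.0568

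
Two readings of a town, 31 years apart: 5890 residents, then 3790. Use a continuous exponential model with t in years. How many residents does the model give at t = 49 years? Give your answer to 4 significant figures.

≈ 2,934 residents

r = ln(3790/5890) / 31 ≈ -0.014222 per year
P(49) = 5890 · e^(-0.014222·49) = 5890 · 0.49813 ≈ 2934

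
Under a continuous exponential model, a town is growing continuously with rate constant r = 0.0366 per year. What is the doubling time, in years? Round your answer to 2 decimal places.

doubling time ≈ 18.94 years

doubling time = ln(2) / |r| = 0.69315 / 0.0366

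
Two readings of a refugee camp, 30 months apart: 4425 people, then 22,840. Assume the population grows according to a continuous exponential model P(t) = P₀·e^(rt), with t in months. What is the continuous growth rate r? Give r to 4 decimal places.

r ≈ 0.0547 per month

22840 = 4425 · e^(r·30)
e^(30r) = 22840/4425 = 5.16158
r = ln(5.16158) / 30 = 1.64124 / 30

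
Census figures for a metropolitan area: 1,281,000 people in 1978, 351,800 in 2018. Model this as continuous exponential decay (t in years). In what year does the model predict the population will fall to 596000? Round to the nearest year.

year 2002

r = ln(351800/1281000) / 40 = -1.29233/40 ≈ -0.032308 per year
t = ln(596000/1281000) / r = -0.76516/-0.032308 ≈ 23.68 years after 1978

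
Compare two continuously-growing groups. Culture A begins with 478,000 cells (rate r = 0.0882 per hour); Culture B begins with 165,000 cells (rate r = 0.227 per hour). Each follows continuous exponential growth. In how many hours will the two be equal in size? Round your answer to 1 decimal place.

478000·e^(0.0882t) = 165000·e^(0.227t)
478000/165000 = e^((0.227 − 0.0882)t) → ln(2.89697) = 0.1388·t
t = 1.06367 / 0.1388

t ≈ 7.7 hours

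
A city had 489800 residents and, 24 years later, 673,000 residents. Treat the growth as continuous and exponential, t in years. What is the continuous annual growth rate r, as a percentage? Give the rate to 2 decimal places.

673000 = 489800 · e^(r·24)
e^(24r) = 673000/489800 = 1.37403
r = ln(1.37403) / 24 = 0.31775 / 24

r ≈ 1.32% per year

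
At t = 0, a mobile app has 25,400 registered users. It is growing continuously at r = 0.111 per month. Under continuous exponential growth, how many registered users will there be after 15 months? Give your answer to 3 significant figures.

P(15) = 25400 · e^(0.111·15) = 25400 · e^(1.665)
= 25400 · 5.28567 ≈ 134256.1

≈ 134,000 registered users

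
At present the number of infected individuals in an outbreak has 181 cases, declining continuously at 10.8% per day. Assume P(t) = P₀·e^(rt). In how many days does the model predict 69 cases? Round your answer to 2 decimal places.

69 = 181 · e^(-0.108·t)
t = ln(69/181) / -0.108 = ln(0.38122) / -0.108 = -0.96439 / -0.108

t ≈ 8.93 days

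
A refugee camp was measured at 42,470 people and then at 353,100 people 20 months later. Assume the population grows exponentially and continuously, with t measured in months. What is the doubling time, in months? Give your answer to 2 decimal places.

doubling time ≈ 6.55 months

r = ln(353100/42470) / 20 = ln(8.3141) / 20 ≈ 0.105898 per month
doubling time = ln 2 / |r| = 0.69315 / 0.105898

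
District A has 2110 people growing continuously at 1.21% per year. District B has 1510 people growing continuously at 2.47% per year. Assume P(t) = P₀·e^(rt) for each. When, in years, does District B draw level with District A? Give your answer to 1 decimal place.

2110·e^(0.0121t) = 1510·e^(0.0247t)
2110/1510 = e^((0.0247 − 0.0121)t) → ln(1.39735) = 0.0126·t
t = 0.33458 / 0.0126

t ≈ 26.6 years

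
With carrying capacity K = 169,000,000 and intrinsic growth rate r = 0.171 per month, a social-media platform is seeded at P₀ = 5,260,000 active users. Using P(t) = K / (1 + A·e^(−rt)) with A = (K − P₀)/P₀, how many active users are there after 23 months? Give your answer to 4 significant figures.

≈ 105,000,000 active users

A = (169000000 − 5260000)/5260000 = 31.12928
P(23) = 169000000 / (1 + 31.12928·e^(−0.171·23)) = 169000000 / (1 + 31.12928·0.019585)
= 169000000 / 1.60966 ≈ 104991011.5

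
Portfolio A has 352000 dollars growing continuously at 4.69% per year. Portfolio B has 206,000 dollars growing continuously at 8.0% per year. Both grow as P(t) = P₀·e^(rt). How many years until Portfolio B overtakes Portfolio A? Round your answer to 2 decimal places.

352000·e^(0.0469t) = 206000·e^(0.08t)
352000/206000 = e^((0.08 − 0.0469)t) → ln(1.70874) = 0.0331·t
t = 0.53576 / 0.0331

t ≈ 16.19 years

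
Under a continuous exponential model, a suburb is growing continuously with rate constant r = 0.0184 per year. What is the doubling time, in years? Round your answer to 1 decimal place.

doubling time ≈ 37.7 years

doubling time = ln(2) / |r| = 0.69315 / 0.0184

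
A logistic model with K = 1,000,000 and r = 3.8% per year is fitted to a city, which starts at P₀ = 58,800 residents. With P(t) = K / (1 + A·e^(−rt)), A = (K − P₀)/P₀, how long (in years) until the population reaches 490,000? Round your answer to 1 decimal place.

t ≈ 71.9 years

A = (1000000 − 58800)/58800 = 16.0068
490000 = 1000000/(1 + 16.0068·e^(−0.038t)) → 1 + 16.0068·e^(−0.038t) = 2.04082
e^(−0.038t) = 0.065023 → t = ln(15.37908)/0.038 = 2.73301/0.038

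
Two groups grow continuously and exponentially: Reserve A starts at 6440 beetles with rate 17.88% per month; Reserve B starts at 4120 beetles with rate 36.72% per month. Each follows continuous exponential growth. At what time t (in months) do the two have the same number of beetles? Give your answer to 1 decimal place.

6440·e^(0.1788t) = 4120·e^(0.3672t)
6440/4120 = e^((0.3672 − 0.1788)t) → ln(1.56311) = 0.1884·t
t = 0.44668 / 0.1884

t ≈ 2.4 months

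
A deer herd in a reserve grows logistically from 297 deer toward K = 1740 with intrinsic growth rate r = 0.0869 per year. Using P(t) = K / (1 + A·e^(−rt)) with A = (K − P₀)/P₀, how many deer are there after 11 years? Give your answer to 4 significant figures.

≈ 606.7 deer

A = (1740 − 297)/297 = 4.85859
P(11) = 1740 / (1 + 4.85859·e^(−0.0869·11)) = 1740 / (1 + 4.85859·0.384466)
= 1740 / 2.86796 ≈ 606.7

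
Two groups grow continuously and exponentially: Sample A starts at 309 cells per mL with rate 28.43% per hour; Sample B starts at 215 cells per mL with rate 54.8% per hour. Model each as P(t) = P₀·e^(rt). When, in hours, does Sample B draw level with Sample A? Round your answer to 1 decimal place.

309·e^(0.2843t) = 215·e^(0.548t)
309/215 = e^((0.548 − 0.2843)t) → ln(1.43721) = 0.2637·t
t = 0.3627 / 0.2637

t ≈ 1.4 hours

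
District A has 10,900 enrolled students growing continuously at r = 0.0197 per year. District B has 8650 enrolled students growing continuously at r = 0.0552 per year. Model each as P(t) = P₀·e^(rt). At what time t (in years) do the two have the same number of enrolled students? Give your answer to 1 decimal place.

10900·e^(0.0197t) = 8650·e^(0.0552t)
10900/8650 = e^((0.0552 − 0.0197)t) → ln(1.26012) = 0.0355·t
t = 0.2312 / 0.0355

t ≈ 6.5 years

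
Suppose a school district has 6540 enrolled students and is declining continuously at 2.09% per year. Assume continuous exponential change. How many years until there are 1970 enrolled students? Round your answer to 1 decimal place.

t ≈ 57.4 years

1970 = 6540 · e^(-0.0209·t)
t = ln(1970/6540) / -0.0209 = ln(0.30122) / -0.0209 = -1.1999 / -0.0209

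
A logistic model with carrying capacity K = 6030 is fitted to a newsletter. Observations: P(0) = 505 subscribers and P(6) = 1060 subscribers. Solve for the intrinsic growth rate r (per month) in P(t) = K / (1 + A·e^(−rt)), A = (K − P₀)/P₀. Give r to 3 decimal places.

r ≈ 0.141 per month

A = (6030 − 505)/505 = 10.94059
1060 = 6030/(1 + 10.94059·e^(−r·6)) → e^(−6r) = (5.68868 − 1)/10.94059 = 0.428558
r = −ln(0.428558)/6 = 0.84733/6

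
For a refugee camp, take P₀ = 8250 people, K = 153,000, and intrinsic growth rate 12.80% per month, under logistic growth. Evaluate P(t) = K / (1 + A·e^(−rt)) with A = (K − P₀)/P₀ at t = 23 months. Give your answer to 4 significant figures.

A = (153000 − 8250)/8250 = 17.54545
P(23) = 153000 / (1 + 17.54545·e^(−0.128·23)) = 153000 / (1 + 17.54545·0.052655)
= 153000 / 1.92385 ≈ 79528.01

≈ 79,530 people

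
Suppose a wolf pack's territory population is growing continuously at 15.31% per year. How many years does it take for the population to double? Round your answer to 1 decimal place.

doubling time = ln(2) / |r| = 0.69315 / 0.1531

doubling time ≈ 4.5 years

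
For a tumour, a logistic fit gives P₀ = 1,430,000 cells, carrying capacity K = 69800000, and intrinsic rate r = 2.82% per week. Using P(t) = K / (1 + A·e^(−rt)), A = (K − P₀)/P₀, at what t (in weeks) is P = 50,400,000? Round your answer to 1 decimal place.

t ≈ 171.0 weeks

A = (69800000 − 1430000)/1430000 = 47.81119
50400000 = 69800000/(1 + 47.81119·e^(−0.0282t)) → 1 + 47.81119·e^(−0.0282t) = 1.38492
e^(−0.0282t) = 0.008051 → t = ln(124.21051)/0.0282 = 4.82198/0.0282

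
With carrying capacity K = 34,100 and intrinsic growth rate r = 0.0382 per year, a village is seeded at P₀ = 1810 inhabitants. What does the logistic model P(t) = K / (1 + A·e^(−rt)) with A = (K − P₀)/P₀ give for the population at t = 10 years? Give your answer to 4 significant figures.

≈ 2,588 inhabitants

A = (34100 − 1810)/1810 = 17.83978
P(10) = 34100 / (1 + 17.83978·e^(−0.0382·10)) = 34100 / (1 + 17.83978·0.682495)
= 34100 / 13.17556 ≈ 2588.13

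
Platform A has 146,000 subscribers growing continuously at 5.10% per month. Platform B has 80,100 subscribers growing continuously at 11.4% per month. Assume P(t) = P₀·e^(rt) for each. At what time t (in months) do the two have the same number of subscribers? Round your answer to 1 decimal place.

146000·e^(0.051t) = 80100·e^(0.114t)
146000/80100 = e^((0.114 − 0.051)t) → ln(1.82272) = 0.063·t
t = 0.60033 / 0.063

t ≈ 9.5 months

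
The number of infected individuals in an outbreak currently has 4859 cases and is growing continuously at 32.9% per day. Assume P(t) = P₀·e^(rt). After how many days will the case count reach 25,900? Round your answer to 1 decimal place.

25900 = 4859 · e^(0.329·t)
t = ln(25900/4859) / 0.329 = ln(5.33031) / 0.329 = 1.67341 / 0.329

t ≈ 5.1 days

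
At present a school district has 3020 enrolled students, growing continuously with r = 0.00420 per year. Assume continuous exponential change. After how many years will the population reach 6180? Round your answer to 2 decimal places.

6180 = 3020 · e^(0.0042·t)
t = ln(6180/3020) / 0.0042 = ln(2.04636) / 0.0042 = 0.71606 / 0.0042

t ≈ 170.49 years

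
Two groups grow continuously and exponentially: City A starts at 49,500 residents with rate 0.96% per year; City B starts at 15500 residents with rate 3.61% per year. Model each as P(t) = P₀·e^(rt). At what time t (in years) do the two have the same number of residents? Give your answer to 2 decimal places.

t ≈ 43.82 years

49500·e^(0.0096t) = 15500·e^(0.0361t)
49500/15500 = e^((0.0361 − 0.0096)t) → ln(3.19355) = 0.0265·t
t = 1.16113 / 0.0265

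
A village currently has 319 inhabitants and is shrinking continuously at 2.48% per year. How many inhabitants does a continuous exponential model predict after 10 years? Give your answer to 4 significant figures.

P(10) = 319 · e^(-0.0248·10) = 319 · e^(-0.248)
= 319 · 0.78036 ≈ 248.93

≈ 248.9 inhabitants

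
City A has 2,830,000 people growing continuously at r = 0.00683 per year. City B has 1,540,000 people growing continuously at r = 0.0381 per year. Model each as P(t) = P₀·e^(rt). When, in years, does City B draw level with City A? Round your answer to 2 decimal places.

2830000·e^(0.00683t) = 1540000·e^(0.0381t)
2830000/1540000 = e^((0.0381 − 0.00683)t) → ln(1.83766) = 0.03127·t
t = 0.60849 / 0.03127

t ≈ 19.46 years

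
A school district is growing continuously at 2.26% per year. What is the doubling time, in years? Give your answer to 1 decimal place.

doubling time = ln(2) / |r| = 0.69315 / 0.0226

doubling time ≈ 30.7 years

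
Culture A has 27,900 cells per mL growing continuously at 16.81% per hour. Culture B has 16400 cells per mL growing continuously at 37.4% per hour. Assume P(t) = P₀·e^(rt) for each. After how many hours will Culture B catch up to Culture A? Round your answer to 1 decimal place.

t ≈ 2.6 hours

27900·e^(0.1681t) = 16400·e^(0.374t)
27900/16400 = e^((0.374 − 0.1681)t) → ln(1.70122) = 0.2059·t
t = 0.53135 / 0.2059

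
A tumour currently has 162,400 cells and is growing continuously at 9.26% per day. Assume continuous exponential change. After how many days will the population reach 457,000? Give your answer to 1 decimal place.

t ≈ 11.2 days

457000 = 162400 · e^(0.0926·t)
t = ln(457000/162400) / 0.0926 = ln(2.81404) / 0.0926 = 1.03462 / 0.0926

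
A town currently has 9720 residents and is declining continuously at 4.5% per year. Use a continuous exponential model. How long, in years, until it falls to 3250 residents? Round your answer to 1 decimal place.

t ≈ 24.3 years

3250 = 9720 · e^(-0.045·t)
t = ln(3250/9720) / -0.045 = ln(0.33436) / -0.045 = -1.09553 / -0.045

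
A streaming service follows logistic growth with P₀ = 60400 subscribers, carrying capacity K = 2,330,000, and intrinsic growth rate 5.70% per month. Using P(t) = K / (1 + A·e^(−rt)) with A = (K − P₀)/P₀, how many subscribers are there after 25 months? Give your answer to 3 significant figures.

≈ 232,000 subscribers

A = (2330000 − 60400)/60400 = 37.57616
P(25) = 2330000 / (1 + 37.57616·e^(−0.057·25)) = 2330000 / (1 + 37.57616·0.240508)
= 2330000 / 10.03738 ≈ 232132.19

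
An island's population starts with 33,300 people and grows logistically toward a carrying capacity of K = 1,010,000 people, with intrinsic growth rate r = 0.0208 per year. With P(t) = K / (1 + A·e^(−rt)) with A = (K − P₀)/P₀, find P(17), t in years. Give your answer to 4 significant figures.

≈ 46,770 people

A = (1010000 − 33300)/33300 = 29.33033
P(17) = 1010000 / (1 + 29.33033·e^(−0.0208·17)) = 1010000 / (1 + 29.33033·0.702156)
= 1010000 / 21.59446 ≈ 46771.25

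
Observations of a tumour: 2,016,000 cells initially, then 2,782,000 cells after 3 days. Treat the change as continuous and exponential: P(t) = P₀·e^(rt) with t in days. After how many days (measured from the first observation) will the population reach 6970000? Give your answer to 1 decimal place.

t ≈ 11.6 days

r = ln(2782000/2016000) / 3 ≈ 0.107352 per day
t = ln(6970000/2016000) / r = 1.2405 / 0.107352 ≈ 11.555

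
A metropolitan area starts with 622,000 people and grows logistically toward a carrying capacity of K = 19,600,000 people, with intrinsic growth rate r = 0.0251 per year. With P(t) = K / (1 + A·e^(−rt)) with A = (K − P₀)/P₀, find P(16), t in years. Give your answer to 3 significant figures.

A = (19600000 − 622000)/622000 = 30.51125
P(16) = 19600000 / (1 + 30.51125·e^(−0.0251·16)) = 19600000 / (1 + 30.51125·0.669248)
= 19600000 / 21.41961 ≈ 915049.44

≈ 915,000 people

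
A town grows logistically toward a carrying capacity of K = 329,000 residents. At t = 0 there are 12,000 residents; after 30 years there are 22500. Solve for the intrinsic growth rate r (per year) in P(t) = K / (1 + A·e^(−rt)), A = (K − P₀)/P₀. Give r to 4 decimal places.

r ≈ 0.0221 per year

A = (329000 − 12000)/12000 = 26.41667
22500 = 329000/(1 + 26.41667·e^(−r·30)) → e^(−30r) = (14.62222 − 1)/26.41667 = 0.515668
r = −ln(0.515668)/30 = 0.66229/30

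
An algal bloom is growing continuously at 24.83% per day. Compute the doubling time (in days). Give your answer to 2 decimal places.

doubling time ≈ 2.79 days

doubling time = ln(2) / |r| = 0.69315 / 0.2483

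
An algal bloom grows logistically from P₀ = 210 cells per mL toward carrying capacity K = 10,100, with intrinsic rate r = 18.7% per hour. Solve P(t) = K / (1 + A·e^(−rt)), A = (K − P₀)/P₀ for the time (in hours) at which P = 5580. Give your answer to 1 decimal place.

A = (10100 − 210)/210 = 47.09524
5580 = 10100/(1 + 47.09524·e^(−0.187t)) → 1 + 47.09524·e^(−0.187t) = 1.81004
e^(−0.187t) = 0.0172 → t = ln(58.1397)/0.187 = 4.06285/0.187

t ≈ 21.7 hours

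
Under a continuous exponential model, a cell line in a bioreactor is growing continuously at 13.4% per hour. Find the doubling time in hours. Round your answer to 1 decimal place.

doubling time ≈ 5.2 hours

doubling time = ln(2) / |r| = 0.69315 / 0.134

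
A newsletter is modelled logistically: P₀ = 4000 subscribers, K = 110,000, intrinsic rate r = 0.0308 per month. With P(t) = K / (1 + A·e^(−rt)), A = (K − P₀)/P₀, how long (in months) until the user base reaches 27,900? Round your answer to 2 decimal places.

t ≈ 71.36 months

A = (110000 − 4000)/4000 = 26.5
27900 = 110000/(1 + 26.5·e^(−0.0308t)) → 1 + 26.5·e^(−0.0308t) = 3.94265
e^(−0.0308t) = 0.111043 → t = ln(9.00548)/0.0308 = 2.19783/0.0308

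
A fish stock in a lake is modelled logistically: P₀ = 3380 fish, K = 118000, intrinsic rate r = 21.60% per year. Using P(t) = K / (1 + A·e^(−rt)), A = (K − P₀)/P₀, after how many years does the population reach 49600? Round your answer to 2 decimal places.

t ≈ 14.83 years

A = (118000 − 3380)/3380 = 33.91124
49600 = 118000/(1 + 33.91124·e^(−0.216t)) → 1 + 33.91124·e^(−0.216t) = 2.37903
e^(−0.216t) = 0.040666 → t = ln(24.59061)/0.216 = 3.20236/0.216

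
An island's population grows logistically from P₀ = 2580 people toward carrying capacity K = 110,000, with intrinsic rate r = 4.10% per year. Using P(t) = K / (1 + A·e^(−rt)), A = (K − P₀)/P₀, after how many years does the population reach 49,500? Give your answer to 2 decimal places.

t ≈ 86.06 years

A = (110000 − 2580)/2580 = 41.63566
49500 = 110000/(1 + 41.63566·e^(−0.041t)) → 1 + 41.63566·e^(−0.041t) = 2.22222
e^(−0.041t) = 0.029355 → t = ln(34.06554)/0.041 = 3.52829/0.041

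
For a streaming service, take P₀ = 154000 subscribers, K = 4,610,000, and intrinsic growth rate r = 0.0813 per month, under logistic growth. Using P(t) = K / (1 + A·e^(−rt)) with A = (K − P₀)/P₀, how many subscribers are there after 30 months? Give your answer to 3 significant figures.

≈ 1,310,000 subscribers

A = (4610000 − 154000)/154000 = 28.93506
P(30) = 4610000 / (1 + 28.93506·e^(−0.0813·30)) = 4610000 / (1 + 28.93506·0.087248)
= 4610000 / 3.52453 ≈ 1307976.5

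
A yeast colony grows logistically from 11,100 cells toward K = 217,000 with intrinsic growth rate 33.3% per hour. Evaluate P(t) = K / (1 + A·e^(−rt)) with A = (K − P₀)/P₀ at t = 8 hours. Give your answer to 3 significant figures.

A = (217000 − 11100)/11100 = 18.54955
P(8) = 217000 / (1 + 18.54955·e^(−0.333·8)) = 217000 / (1 + 18.54955·0.069669)
= 217000 / 2.29233 ≈ 94663.58

≈ 94,700 cells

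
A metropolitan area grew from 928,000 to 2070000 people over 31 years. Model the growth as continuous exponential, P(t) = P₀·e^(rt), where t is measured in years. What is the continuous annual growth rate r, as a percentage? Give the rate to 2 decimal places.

2070000 = 928000 · e^(r·31)
e^(31r) = 2070000/928000 = 2.2306
r = ln(2.2306) / 31 = 0.80227 / 31

r ≈ 2.59% per year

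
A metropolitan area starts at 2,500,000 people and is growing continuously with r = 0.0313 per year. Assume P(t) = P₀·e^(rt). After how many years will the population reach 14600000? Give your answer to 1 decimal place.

14600000 = 2500000 · e^(0.0313·t)
t = ln(14600000/2500000) / 0.0313 = ln(5.84) / 0.0313 = 1.76473 / 0.0313

t ≈ 56.4 years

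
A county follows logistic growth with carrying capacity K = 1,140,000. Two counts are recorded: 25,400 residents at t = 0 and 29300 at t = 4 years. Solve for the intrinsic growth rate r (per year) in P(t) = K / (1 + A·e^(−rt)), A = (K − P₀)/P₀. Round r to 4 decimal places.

A = (1140000 − 25400)/25400 = 43.88189
29300 = 1140000/(1 + 43.88189·e^(−r·4)) → e^(−4r) = (38.90785 − 1)/43.88189 = 0.863861
r = −ln(0.863861)/4 = 0.14634/4

r ≈ 0.0366 per year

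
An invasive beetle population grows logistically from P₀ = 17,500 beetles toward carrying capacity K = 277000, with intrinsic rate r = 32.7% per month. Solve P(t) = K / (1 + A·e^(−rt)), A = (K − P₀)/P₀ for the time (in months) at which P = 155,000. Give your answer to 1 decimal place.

A = (277000 − 17500)/17500 = 14.82857
155000 = 277000/(1 + 14.82857·e^(−0.327t)) → 1 + 14.82857·e^(−0.327t) = 1.7871
e^(−0.327t) = 0.05308 → t = ln(18.83958)/0.327 = 2.93596/0.327

t ≈ 9.0 months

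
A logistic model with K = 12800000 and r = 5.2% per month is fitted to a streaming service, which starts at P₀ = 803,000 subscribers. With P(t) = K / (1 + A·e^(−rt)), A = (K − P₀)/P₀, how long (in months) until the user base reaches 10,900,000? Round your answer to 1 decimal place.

t ≈ 85.6 months

A = (12800000 − 803000)/803000 = 14.94022
10900000 = 12800000/(1 + 14.94022·e^(−0.052t)) → 1 + 14.94022·e^(−0.052t) = 1.17431
e^(−0.052t) = 0.011667 → t = ln(85.70971)/0.052 = 4.45097/0.052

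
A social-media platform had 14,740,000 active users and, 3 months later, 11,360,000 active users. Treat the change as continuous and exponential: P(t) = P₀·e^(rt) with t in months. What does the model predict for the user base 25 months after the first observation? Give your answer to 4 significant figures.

≈ 1,682,000 active users

r = ln(11360000/14740000) / 3 ≈ -0.086822 per month
P(25) = 14740000 · e^(-0.086822·25) = 14740000 · 0.11411 ≈ 1682046.05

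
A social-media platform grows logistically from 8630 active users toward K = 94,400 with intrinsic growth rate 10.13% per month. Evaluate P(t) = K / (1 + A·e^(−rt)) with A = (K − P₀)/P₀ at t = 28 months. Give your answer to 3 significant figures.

A = (94400 − 8630)/8630 = 9.93859
P(28) = 94400 / (1 + 9.93859·e^(−0.1013·28)) = 94400 / (1 + 9.93859·0.058636)
= 94400 / 1.58276 ≈ 59642.55

≈ 59,600 active users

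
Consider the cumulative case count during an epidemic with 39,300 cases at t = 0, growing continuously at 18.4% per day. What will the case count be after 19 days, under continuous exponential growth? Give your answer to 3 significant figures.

P(19) = 39300 · e^(0.184·19) = 39300 · e^(3.496)
= 39300 · 32.98325 ≈ 1296241.91

≈ 1,300,000 cases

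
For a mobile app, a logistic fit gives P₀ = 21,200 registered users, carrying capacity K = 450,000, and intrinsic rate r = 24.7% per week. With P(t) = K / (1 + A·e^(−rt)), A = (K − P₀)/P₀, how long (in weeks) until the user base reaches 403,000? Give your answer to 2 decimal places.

A = (450000 − 21200)/21200 = 20.22642
403000 = 450000/(1 + 20.22642·e^(−0.247t)) → 1 + 20.22642·e^(−0.247t) = 1.11663
e^(−0.247t) = 0.005766 → t = ln(173.43075)/0.247 = 5.15578/0.247

t ≈ 20.87 weeks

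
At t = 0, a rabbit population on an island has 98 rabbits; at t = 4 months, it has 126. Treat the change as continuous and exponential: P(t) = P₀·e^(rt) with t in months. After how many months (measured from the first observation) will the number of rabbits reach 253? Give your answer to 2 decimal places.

t ≈ 15.10 months

r = ln(126/98) / 4 ≈ 0.062829 per month
t = ln(253/98) / r = 0.94842 / 0.062829 ≈ 15.095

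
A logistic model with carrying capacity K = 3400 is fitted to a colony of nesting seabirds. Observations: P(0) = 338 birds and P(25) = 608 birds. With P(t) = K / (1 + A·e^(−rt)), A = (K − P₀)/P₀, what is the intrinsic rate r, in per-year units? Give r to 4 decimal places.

A = (3400 − 338)/338 = 9.05917
608 = 3400/(1 + 9.05917·e^(−r·25)) → e^(−25r) = (5.59211 − 1)/9.05917 = 0.506901
r = −ln(0.506901)/25 = 0.67944/25

r ≈ 0.0272 per year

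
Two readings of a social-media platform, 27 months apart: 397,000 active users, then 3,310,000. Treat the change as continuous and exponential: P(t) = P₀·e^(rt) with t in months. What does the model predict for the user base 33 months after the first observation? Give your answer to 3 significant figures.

r = ln(3310000/397000) / 27 ≈ 0.078547 per month
P(33) = 397000 · e^(0.078547·33) = 397000 · 13.35711 ≈ 5302772.45

≈ 5,300,000 active users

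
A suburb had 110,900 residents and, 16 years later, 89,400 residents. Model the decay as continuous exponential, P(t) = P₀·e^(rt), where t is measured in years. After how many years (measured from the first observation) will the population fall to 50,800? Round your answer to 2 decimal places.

t ≈ 57.96 years

r = ln(89400/110900) / 16 ≈ -0.013469 per year
t = ln(50800/110900) / r = -0.78073 / -0.013469 ≈ 57.964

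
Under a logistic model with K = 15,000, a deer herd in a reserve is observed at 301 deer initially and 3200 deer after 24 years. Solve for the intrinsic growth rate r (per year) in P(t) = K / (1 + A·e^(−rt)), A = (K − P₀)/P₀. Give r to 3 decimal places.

A = (15000 − 301)/301 = 48.83389
3200 = 15000/(1 + 48.83389·e^(−r·24)) → e^(−24r) = (4.6875 − 1)/48.83389 = 0.075511
r = −ln(0.075511)/24 = 2.58348/24

r ≈ 0.108 per year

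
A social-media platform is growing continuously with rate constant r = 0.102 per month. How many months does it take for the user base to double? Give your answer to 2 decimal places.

doubling time ≈ 6.80 months

doubling time = ln(2) / |r| = 0.69315 / 0.102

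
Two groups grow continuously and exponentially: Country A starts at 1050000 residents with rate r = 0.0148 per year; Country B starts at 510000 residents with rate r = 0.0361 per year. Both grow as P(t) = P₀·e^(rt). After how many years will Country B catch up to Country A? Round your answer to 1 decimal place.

t ≈ 33.9 years

1050000·e^(0.0148t) = 510000·e^(0.0361t)
1050000/510000 = e^((0.0361 − 0.0148)t) → ln(2.05882) = 0.0213·t
t = 0.72213 / 0.0213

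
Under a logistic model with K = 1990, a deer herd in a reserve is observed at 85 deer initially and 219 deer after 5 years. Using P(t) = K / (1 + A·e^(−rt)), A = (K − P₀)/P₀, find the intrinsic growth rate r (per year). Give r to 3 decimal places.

A = (1990 − 85)/85 = 22.41176
219 = 1990/(1 + 22.41176·e^(−r·5)) → e^(−5r) = (9.08676 − 1)/22.41176 = 0.360826
r = −ln(0.360826)/5 = 1.01936/5

r ≈ 0.204 per year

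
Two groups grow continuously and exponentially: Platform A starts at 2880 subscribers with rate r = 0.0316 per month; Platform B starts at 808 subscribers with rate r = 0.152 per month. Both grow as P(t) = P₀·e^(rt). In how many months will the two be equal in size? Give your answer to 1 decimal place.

2880·e^(0.0316t) = 808·e^(0.152t)
2880/808 = e^((0.152 − 0.0316)t) → ln(3.56436) = 0.1204·t
t = 1.27098 / 0.1204

t ≈ 10.6 months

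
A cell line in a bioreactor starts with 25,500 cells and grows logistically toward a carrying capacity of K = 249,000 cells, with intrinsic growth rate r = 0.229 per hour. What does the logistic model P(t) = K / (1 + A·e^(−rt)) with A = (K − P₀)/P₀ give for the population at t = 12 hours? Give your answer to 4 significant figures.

≈ 159,500 cells

A = (249000 − 25500)/25500 = 8.76471
P(12) = 249000 / (1 + 8.76471·e^(−0.229·12)) = 249000 / (1 + 8.76471·0.064056)
= 249000 / 1.56143 ≈ 159469.14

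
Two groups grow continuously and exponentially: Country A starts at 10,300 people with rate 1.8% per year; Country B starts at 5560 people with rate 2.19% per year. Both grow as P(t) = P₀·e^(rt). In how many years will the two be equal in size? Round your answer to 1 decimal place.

t ≈ 158.1 years

10300·e^(0.018t) = 5560·e^(0.0219t)
10300/5560 = e^((0.0219 − 0.018)t) → ln(1.85252) = 0.0039·t
t = 0.61655 / 0.0039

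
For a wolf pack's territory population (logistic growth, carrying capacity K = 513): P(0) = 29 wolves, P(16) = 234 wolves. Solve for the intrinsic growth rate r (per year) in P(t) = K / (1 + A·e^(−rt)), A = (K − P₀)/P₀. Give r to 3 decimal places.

A = (513 − 29)/29 = 16.68966
234 = 513/(1 + 16.68966·e^(−r·16)) → e^(−16r) = (2.19231 − 1)/16.68966 = 0.07144
r = −ln(0.07144)/16 = 2.6389/16

r ≈ 0.165 per year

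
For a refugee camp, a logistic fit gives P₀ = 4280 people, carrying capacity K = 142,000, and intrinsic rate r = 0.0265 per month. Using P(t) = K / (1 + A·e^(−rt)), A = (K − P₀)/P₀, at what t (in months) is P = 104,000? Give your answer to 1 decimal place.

A = (142000 − 4280)/4280 = 32.17757
104000 = 142000/(1 + 32.17757·e^(−0.0265t)) → 1 + 32.17757·e^(−0.0265t) = 1.36538
e^(−0.0265t) = 0.011355 → t = ln(88.06493)/0.0265 = 4.47807/0.0265

t ≈ 169.0 months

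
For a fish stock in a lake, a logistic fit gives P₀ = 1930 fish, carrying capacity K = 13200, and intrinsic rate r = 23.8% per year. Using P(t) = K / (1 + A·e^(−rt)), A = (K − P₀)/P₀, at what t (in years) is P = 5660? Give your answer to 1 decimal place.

A = (13200 − 1930)/1930 = 5.83938
5660 = 13200/(1 + 5.83938·e^(−0.238t)) → 1 + 5.83938·e^(−0.238t) = 2.33216
e^(−0.238t) = 0.228133 → t = ln(4.38341)/0.238 = 1.47783/0.238

t ≈ 6.2 years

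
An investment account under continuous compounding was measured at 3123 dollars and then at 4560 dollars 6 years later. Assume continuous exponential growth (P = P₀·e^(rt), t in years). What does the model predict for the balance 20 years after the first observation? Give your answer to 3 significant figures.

r = ln(4560/3123) / 6 ≈ 0.063088 per year
P(20) = 3123 · e^(0.063088·20) = 3123 · 3.53164 ≈ 11029.31

≈ 11,000 dollars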